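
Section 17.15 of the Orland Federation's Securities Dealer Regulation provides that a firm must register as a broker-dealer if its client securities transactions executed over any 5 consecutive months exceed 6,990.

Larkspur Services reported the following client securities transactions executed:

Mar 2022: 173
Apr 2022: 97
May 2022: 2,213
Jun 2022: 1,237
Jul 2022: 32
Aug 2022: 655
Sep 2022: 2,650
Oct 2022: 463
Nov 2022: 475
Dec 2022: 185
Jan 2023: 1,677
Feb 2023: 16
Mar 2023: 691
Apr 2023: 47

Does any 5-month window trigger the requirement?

Mar 2022–Jul 2022: 173 + 97 + 2,213 + 1,237 + 32 = 3,752 (under)
Apr 2022–Aug 2022: 97 + 2,213 + 1,237 + 32 + 655 = 4,234 (under)
May 2022–Sep 2022: 2,213 + 1,237 + 32 + 655 + 2,650 = 6,787 (under)
Jun 2022–Oct 2022: 1,237 + 32 + 655 + 2,650 + 463 = 5,037 (under)
Jul 2022–Nov 2022: 32 + 655 + 2,650 + 463 + 475 = 4,275 (under)
Aug 2022–Dec 2022: 655 + 2,650 + 463 + 475 + 185 = 4,428 (under)
Sep 2022–Jan 2023: 2,650 + 463 + 475 + 185 + 1,677 = 5,450 (under)
Oct 2022–Feb 2023: 463 + 475 + 185 + 1,677 + 16 = 2,816 (under)
Nov 2022–Mar 2023: 475 + 185 + 1,677 + 16 + 691 = 3,044 (under)
Dec 2022–Apr 2023: 185 + 1,677 + 16 + 691 + 47 = 2,616 (under)
No window exceeds 6,990.

No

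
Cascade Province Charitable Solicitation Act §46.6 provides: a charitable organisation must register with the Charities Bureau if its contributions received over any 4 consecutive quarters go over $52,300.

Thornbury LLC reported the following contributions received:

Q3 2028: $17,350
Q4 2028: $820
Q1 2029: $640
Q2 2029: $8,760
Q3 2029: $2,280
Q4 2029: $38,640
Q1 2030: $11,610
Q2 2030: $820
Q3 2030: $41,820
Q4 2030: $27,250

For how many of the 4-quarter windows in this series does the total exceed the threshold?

4

Q3 2028–Q2 2029: $17,350 + $820 + $640 + $8,760 = $27,570 (under)
Q4 2028–Q3 2029: $820 + $640 + $8,760 + $2,280 = $12,500 (under)
Q1 2029–Q4 2029: $640 + $8,760 + $2,280 + $38,640 = $50,320 (under)
Q2 2029–Q1 2030: $8,760 + $2,280 + $38,640 + $11,610 = $61,290 (over)
Q3 2029–Q2 2030: $2,280 + $38,640 + $11,610 + $820 = $53,350 (over)
Q4 2029–Q3 2030: $38,640 + $11,610 + $820 + $41,820 = $92,890 (over)
Q1 2030–Q4 2030: $11,610 + $820 + $41,820 + $27,250 = $81,500 (over)
4 windows exceed the threshold.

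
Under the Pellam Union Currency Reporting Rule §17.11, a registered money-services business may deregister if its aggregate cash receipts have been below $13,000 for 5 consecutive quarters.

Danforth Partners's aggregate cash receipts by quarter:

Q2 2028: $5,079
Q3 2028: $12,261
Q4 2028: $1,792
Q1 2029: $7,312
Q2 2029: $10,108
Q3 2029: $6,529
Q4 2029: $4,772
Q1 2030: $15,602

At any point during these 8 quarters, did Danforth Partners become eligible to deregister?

Yes

Quarters below $13,000: Q2 2028, Q3 2028, Q4 2028, Q1 2029, Q2 2029, Q3 2029, Q4 2029.
Longest run of consecutive quarters below the threshold: 7.
7 ≥ 5, so Danforth Partners became eligible.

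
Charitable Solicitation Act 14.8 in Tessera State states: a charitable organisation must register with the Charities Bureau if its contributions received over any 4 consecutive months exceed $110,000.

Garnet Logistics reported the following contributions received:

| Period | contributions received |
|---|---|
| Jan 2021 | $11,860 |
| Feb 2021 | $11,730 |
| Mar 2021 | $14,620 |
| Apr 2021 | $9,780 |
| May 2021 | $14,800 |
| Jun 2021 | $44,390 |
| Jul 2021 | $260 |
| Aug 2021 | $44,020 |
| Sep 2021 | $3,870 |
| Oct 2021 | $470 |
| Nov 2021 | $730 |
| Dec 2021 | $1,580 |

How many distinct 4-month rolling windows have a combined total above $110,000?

Jan 2021–Apr 2021: $11,860 + $11,730 + $14,620 + $9,780 = $47,990 (under)
Feb 2021–May 2021: $11,730 + $14,620 + $9,780 + $14,800 = $50,930 (under)
Mar 2021–Jun 2021: $14,620 + $9,780 + $14,800 + $44,390 = $83,590 (under)
Apr 2021–Jul 2021: $9,780 + $14,800 + $44,390 + $260 = $69,230 (under)
May 2021–Aug 2021: $14,800 + $44,390 + $260 + $44,020 = $103,470 (under)
Jun 2021–Sep 2021: $44,390 + $260 + $44,020 + $3,870 = $92,540 (under)
Jul 2021–Oct 2021: $260 + $44,020 + $3,870 + $470 = $48,620 (under)
Aug 2021–Nov 2021: $44,020 + $3,870 + $470 + $730 = $49,090 (under)
Sep 2021–Dec 2021: $3,870 + $470 + $730 + $1,580 = $6,650 (under)
0 windows exceed the threshold.

0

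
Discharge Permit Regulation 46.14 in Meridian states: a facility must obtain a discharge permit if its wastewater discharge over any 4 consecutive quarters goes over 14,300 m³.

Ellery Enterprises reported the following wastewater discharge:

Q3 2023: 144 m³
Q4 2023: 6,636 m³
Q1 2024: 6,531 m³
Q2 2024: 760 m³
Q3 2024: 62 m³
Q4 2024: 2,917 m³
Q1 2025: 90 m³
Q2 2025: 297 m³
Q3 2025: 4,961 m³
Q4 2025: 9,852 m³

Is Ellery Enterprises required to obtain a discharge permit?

Yes

Q3 2023–Q2 2024: 144 m³ + 6,636 m³ + 6,531 m³ + 760 m³ = 14,071 m³ (under)
Q4 2023–Q3 2024: 6,636 m³ + 6,531 m³ + 760 m³ + 62 m³ = 13,989 m³ (under)
Q1 2024–Q4 2024: 6,531 m³ + 760 m³ + 62 m³ + 2,917 m³ = 10,270 m³ (under)
Q2 2024–Q1 2025: 760 m³ + 62 m³ + 2,917 m³ + 90 m³ = 3,829 m³ (under)
Q3 2024–Q2 2025: 62 m³ + 2,917 m³ + 90 m³ + 297 m³ = 3,366 m³ (under)
Q4 2024–Q3 2025: 2,917 m³ + 90 m³ + 297 m³ + 4,961 m³ = 8,265 m³ (under)
Q1 2025–Q4 2025: 90 m³ + 297 m³ + 4,961 m³ + 9,852 m³ = 15,200 m³ (over)
At least one window exceeds 14,300 m³.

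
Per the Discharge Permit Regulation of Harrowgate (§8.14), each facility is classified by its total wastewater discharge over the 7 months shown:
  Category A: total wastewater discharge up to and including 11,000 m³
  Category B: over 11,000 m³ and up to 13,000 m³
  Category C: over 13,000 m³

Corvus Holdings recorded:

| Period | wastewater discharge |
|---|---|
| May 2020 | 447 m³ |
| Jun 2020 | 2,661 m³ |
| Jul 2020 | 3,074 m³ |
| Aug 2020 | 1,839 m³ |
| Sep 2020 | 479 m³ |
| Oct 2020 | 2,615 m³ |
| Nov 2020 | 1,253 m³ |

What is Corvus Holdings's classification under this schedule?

Category B

Total wastewater discharge: 447 m³ + 2,661 m³ + 3,074 m³ + 1,839 m³ + 479 m³ + 2,615 m³ + 1,253 m³ = 12,368 m³.
11,000 m³ < 12,368 m³ ≤ 13,000 m³, so Category B applies.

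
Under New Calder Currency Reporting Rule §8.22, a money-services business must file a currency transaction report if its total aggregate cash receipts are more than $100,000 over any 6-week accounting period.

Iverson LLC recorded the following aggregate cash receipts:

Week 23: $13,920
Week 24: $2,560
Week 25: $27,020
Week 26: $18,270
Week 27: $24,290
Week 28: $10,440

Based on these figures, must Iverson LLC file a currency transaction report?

No

Total aggregate cash receipts: $13,920 + $2,560 + $27,020 + $18,270 + $24,290 + $10,440 = $96,500.
$96,500 ≤ $100,000, so the threshold is not exceeded.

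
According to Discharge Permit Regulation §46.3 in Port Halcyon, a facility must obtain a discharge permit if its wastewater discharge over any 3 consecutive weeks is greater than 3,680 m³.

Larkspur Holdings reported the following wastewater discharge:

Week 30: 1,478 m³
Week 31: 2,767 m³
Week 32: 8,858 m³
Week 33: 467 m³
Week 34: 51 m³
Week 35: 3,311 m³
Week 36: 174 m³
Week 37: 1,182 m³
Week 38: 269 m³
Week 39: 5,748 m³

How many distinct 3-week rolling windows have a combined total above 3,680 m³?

6

Week 30–Week 32: 1,478 m³ + 2,767 m³ + 8,858 m³ = 13,103 m³ (over)
Week 31–Week 33: 2,767 m³ + 8,858 m³ + 467 m³ = 12,092 m³ (over)
Week 32–Week 34: 8,858 m³ + 467 m³ + 51 m³ = 9,376 m³ (over)
Week 33–Week 35: 467 m³ + 51 m³ + 3,311 m³ = 3,829 m³ (over)
Week 34–Week 36: 51 m³ + 3,311 m³ + 174 m³ = 3,536 m³ (under)
Week 35–Week 37: 3,311 m³ + 174 m³ + 1,182 m³ = 4,667 m³ (over)
Week 36–Week 38: 174 m³ + 1,182 m³ + 269 m³ = 1,625 m³ (under)
Week 37–Week 39: 1,182 m³ + 269 m³ + 5,748 m³ = 7,199 m³ (over)
6 windows exceed the threshold.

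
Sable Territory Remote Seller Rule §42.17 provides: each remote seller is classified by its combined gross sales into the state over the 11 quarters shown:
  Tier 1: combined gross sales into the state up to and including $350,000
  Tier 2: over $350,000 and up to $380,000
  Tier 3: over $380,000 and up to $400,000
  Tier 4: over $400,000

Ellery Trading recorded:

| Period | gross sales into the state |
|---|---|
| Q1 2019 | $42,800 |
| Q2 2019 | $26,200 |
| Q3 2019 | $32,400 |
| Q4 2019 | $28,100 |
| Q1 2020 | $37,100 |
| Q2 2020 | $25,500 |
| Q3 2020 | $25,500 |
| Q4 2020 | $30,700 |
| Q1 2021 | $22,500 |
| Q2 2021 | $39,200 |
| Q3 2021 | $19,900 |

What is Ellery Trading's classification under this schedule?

Tier 1

Combined gross sales into the state: $42,800 + $26,200 + $32,400 + $28,100 + $37,100 + $25,500 + $25,500 + $30,700 + $22,500 + $39,200 + $19,900 = $329,900.
$329,900 ≤ $350,000, so Tier 1 applies.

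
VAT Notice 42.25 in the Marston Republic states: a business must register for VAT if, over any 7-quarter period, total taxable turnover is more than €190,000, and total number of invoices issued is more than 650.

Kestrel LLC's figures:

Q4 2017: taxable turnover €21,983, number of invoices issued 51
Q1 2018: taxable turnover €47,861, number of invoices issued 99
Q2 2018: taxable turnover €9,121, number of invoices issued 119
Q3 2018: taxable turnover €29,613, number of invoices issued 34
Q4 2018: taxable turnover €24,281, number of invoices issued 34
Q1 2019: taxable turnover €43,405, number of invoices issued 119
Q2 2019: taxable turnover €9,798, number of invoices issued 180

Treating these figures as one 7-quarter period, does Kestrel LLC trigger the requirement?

No

Total taxable turnover: €21,983 + €47,861 + €9,121 + €29,613 + €24,281 + €43,405 + €9,798 = €186,062 (≤ €190,000).
Total number of invoices issued: 51 + 99 + 119 + 34 + 34 + 119 + 180 = 636 (≤ 650).
The test is 'and': the rule requires both, and at least one is not exceeded.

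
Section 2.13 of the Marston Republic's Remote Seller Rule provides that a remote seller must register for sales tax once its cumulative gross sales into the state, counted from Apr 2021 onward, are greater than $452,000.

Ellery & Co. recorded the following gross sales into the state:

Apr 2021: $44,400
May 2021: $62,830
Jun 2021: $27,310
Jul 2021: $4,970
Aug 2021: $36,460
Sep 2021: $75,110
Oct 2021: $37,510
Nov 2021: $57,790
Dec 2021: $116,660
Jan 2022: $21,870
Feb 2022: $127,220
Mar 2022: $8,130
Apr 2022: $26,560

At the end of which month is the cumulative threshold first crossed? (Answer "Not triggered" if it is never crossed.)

Through Apr 2021: $44,400
Through May 2021: $107,230
Through Jun 2021: $134,540
Through Jul 2021: $139,510
Through Aug 2021: $175,970
Through Sep 2021: $251,080
Through Oct 2021: $288,590
Through Nov 2021: $346,380
Through Dec 2021: $463,040 ← exceeds threshold

Dec 2021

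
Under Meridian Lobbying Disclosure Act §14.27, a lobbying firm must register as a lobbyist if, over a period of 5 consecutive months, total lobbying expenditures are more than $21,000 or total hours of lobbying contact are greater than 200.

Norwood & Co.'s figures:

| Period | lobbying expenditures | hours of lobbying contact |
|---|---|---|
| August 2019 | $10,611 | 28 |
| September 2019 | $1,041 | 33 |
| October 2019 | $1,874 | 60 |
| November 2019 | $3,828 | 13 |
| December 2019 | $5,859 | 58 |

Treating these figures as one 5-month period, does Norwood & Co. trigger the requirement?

Total lobbying expenditures: $10,611 + $1,041 + $1,874 + $3,828 + $5,859 = $23,213 (> $21,000).
Total hours of lobbying contact: 28 + 33 + 60 + 13 + 58 = 192 (≤ 200).
The test is 'or': at least one threshold is exceeded.

Yes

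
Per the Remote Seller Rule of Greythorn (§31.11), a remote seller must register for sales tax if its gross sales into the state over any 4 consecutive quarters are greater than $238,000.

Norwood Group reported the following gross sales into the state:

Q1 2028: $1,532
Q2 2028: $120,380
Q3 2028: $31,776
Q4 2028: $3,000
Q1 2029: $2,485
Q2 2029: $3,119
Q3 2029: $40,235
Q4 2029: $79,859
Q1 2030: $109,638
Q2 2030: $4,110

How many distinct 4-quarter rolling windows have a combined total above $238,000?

0

Q1 2028–Q4 2028: $1,532 + $120,380 + $31,776 + $3,000 = $156,688 (under)
Q2 2028–Q1 2029: $120,380 + $31,776 + $3,000 + $2,485 = $157,641 (under)
Q3 2028–Q2 2029: $31,776 + $3,000 + $2,485 + $3,119 = $40,380 (under)
Q4 2028–Q3 2029: $3,000 + $2,485 + $3,119 + $40,235 = $48,839 (under)
Q1 2029–Q4 2029: $2,485 + $3,119 + $40,235 + $79,859 = $125,698 (under)
Q2 2029–Q1 2030: $3,119 + $40,235 + $79,859 + $109,638 = $232,851 (under)
Q3 2029–Q2 2030: $40,235 + $79,859 + $109,638 + $4,110 = $233,842 (under)
0 windows exceed the threshold.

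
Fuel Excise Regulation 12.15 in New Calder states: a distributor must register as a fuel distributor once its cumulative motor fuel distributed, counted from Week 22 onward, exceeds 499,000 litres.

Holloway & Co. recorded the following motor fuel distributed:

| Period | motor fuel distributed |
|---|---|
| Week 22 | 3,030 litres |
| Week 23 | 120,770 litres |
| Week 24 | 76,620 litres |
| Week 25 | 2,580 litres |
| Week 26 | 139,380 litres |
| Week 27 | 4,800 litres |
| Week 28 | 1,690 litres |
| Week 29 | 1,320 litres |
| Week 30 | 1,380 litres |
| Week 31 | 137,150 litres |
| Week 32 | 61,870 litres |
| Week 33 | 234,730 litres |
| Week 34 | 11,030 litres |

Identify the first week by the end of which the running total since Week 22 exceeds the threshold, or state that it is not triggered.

Week 32

Through Week 22: 3,030 litres
Through Week 23: 123,800 litres
Through Week 24: 200,420 litres
Through Week 25: 203,000 litres
Through Week 26: 342,380 litres
Through Week 27: 347,180 litres
Through Week 28: 348,870 litres
Through Week 29: 350,190 litres
Through Week 30: 351,570 litres
Through Week 31: 488,720 litres
Through Week 32: 550,590 litres ← exceeds threshold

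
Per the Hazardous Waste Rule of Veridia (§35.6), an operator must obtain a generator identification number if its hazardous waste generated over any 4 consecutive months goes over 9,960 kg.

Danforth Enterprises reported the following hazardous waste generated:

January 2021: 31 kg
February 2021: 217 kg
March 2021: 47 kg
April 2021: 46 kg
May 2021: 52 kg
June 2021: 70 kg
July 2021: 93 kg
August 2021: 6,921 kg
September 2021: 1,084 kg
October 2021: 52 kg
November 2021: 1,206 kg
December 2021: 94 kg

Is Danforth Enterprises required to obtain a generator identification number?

January 2021–April 2021: 31 kg + 217 kg + 47 kg + 46 kg = 341 kg (under)
February 2021–May 2021: 217 kg + 47 kg + 46 kg + 52 kg = 362 kg (under)
March 2021–June 2021: 47 kg + 46 kg + 52 kg + 70 kg = 215 kg (under)
April 2021–July 2021: 46 kg + 52 kg + 70 kg + 93 kg = 261 kg (under)
May 2021–August 2021: 52 kg + 70 kg + 93 kg + 6,921 kg = 7,136 kg (under)
June 2021–September 2021: 70 kg + 93 kg + 6,921 kg + 1,084 kg = 8,168 kg (under)
July 2021–October 2021: 93 kg + 6,921 kg + 1,084 kg + 52 kg = 8,150 kg (under)
August 2021–November 2021: 6,921 kg + 1,084 kg + 52 kg + 1,206 kg = 9,263 kg (under)
September 2021–December 2021: 1,084 kg + 52 kg + 1,206 kg + 94 kg = 2,436 kg (under)
No window exceeds 9,960 kg.

No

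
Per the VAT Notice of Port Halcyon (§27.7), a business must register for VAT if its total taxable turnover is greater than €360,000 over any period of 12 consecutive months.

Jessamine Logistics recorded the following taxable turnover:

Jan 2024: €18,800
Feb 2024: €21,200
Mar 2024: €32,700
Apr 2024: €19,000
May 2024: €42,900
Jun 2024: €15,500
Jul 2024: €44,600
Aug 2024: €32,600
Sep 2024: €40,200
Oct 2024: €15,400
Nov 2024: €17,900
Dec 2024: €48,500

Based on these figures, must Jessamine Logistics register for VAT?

No

Total taxable turnover: €18,800 + €21,200 + €32,700 + €19,000 + €42,900 + €15,500 + €44,600 + €32,600 + €40,200 + €15,400 + €17,900 + €48,500 = €349,300.
€349,300 ≤ €360,000, so the threshold is not exceeded.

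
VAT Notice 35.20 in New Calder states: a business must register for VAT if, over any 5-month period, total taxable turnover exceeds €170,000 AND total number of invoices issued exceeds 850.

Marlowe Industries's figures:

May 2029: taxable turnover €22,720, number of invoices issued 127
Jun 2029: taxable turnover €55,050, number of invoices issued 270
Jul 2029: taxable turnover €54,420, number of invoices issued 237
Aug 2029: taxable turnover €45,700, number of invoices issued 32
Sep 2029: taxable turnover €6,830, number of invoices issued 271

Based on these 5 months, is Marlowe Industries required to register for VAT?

Total taxable turnover: €22,720 + €55,050 + €54,420 + €45,700 + €6,830 = €184,720 (> €170,000).
Total number of invoices issued: 127 + 270 + 237 + 32 + 271 = 937 (> 850).
The test is 'and': both thresholds are exceeded.

Yes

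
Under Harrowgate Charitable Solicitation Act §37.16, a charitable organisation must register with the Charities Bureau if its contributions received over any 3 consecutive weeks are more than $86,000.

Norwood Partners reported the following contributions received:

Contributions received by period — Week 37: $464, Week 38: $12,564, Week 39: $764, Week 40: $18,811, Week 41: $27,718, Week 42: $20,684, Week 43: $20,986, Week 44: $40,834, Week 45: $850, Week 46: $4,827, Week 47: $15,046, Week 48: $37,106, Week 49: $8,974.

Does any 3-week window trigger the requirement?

Week 37–Week 39: $464 + $12,564 + $764 = $13,792 (under)
Week 38–Week 40: $12,564 + $764 + $18,811 = $32,139 (under)
Week 39–Week 41: $764 + $18,811 + $27,718 = $47,293 (under)
Week 40–Week 42: $18,811 + $27,718 + $20,684 = $67,213 (under)
Week 41–Week 43: $27,718 + $20,684 + $20,986 = $69,388 (under)
Week 42–Week 44: $20,684 + $20,986 + $40,834 = $82,504 (under)
Week 43–Week 45: $20,986 + $40,834 + $850 = $62,670 (under)
Week 44–Week 46: $40,834 + $850 + $4,827 = $46,511 (under)
Week 45–Week 47: $850 + $4,827 + $15,046 = $20,723 (under)
Week 46–Week 48: $4,827 + $15,046 + $37,106 = $56,979 (under)
Week 47–Week 49: $15,046 + $37,106 + $8,974 = $61,126 (under)
No window exceeds $86,000.

No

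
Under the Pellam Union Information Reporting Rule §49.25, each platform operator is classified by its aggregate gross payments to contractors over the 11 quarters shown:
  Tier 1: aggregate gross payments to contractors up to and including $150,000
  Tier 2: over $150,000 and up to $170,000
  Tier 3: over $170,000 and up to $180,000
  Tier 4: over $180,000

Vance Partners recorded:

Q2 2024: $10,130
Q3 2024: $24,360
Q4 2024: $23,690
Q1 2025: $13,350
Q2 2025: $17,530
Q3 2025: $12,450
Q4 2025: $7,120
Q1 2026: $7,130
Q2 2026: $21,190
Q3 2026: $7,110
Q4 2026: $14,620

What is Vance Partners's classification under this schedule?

Aggregate gross payments to contractors: $10,130 + $24,360 + $23,690 + $13,350 + $17,530 + $12,450 + $7,120 + $7,130 + $21,190 + $7,110 + $14,620 = $158,680.
$150,000 < $158,680 ≤ $170,000, so Tier 2 applies.

Tier 2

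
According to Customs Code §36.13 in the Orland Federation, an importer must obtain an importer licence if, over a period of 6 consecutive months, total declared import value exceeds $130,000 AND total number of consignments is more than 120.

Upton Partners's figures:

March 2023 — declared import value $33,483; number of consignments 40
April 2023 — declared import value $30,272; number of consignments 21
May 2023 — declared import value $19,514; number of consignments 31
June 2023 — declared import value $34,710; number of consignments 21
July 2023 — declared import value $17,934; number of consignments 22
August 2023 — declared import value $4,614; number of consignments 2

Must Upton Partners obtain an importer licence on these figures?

Total declared import value: $33,483 + $30,272 + $19,514 + $34,710 + $17,934 + $4,614 = $140,527 (> $130,000).
Total number of consignments: 40 + 21 + 31 + 21 + 22 + 2 = 137 (> 120).
The test is 'and': both thresholds are exceeded.

Yes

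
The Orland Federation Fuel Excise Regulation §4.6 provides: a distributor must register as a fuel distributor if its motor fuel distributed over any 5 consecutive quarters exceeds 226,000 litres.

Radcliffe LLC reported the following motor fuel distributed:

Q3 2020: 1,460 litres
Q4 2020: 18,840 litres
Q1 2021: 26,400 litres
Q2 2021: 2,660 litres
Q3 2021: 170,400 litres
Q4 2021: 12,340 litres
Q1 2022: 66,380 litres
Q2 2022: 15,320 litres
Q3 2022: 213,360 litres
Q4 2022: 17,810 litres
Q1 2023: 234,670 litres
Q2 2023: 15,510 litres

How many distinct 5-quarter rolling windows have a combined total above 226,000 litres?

Q3 2020–Q3 2021: 1,460 litres + 18,840 litres + 26,400 litres + 2,660 litres + 170,400 litres = 219,760 litres (under)
Q4 2020–Q4 2021: 18,840 litres + 26,400 litres + 2,660 litres + 170,400 litres + 12,340 litres = 230,640 litres (over)
Q1 2021–Q1 2022: 26,400 litres + 2,660 litres + 170,400 litres + 12,340 litres + 66,380 litres = 278,180 litres (over)
Q2 2021–Q2 2022: 2,660 litres + 170,400 litres + 12,340 litres + 66,380 litres + 15,320 litres = 267,100 litres (over)
Q3 2021–Q3 2022: 170,400 litres + 12,340 litres + 66,380 litres + 15,320 litres + 213,360 litres = 477,800 litres (over)
Q4 2021–Q4 2022: 12,340 litres + 66,380 litres + 15,320 litres + 213,360 litres + 17,810 litres = 325,210 litres (over)
Q1 2022–Q1 2023: 66,380 litres + 15,320 litres + 213,360 litres + 17,810 litres + 234,670 litres = 547,540 litres (over)
Q2 2022–Q2 2023: 15,320 litres + 213,360 litres + 17,810 litres + 234,670 litres + 15,510 litres = 496,670 litres (over)
7 windows exceed the threshold.

7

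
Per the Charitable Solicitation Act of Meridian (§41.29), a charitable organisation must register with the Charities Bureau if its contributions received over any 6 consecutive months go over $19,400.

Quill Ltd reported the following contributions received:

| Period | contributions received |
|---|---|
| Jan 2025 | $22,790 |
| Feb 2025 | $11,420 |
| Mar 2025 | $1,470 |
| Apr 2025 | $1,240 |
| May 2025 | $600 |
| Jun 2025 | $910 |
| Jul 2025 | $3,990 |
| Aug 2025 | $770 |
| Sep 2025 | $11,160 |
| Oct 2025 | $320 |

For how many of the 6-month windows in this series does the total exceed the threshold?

2

Jan 2025–Jun 2025: $22,790 + $11,420 + $1,470 + $1,240 + $600 + $910 = $38,430 (over)
Feb 2025–Jul 2025: $11,420 + $1,470 + $1,240 + $600 + $910 + $3,990 = $19,630 (over)
Mar 2025–Aug 2025: $1,470 + $1,240 + $600 + $910 + $3,990 + $770 = $8,980 (under)
Apr 2025–Sep 2025: $1,240 + $600 + $910 + $3,990 + $770 + $11,160 = $18,670 (under)
May 2025–Oct 2025: $600 + $910 + $3,990 + $770 + $11,160 + $320 = $17,750 (under)
2 windows exceed the threshold.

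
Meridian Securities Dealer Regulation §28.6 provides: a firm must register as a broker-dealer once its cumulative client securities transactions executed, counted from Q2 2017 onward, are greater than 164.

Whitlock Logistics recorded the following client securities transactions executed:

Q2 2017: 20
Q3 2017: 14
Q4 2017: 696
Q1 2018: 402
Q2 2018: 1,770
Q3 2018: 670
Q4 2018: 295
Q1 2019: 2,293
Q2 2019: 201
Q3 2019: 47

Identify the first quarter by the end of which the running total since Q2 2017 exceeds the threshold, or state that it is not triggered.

Through Q2 2017: 20
Through Q3 2017: 34
Through Q4 2017: 730 ← exceeds threshold

Q4 2017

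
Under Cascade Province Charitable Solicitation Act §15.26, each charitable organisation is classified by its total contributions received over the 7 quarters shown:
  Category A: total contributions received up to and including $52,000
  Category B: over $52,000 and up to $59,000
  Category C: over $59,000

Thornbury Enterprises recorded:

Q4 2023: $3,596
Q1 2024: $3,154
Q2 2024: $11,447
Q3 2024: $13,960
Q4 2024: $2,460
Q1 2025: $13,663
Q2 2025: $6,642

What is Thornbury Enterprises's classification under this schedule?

Category B

Total contributions received: $3,596 + $3,154 + $11,447 + $13,960 + $2,460 + $13,663 + $6,642 = $54,922.
$52,000 < $54,922 ≤ $59,000, so Category B applies.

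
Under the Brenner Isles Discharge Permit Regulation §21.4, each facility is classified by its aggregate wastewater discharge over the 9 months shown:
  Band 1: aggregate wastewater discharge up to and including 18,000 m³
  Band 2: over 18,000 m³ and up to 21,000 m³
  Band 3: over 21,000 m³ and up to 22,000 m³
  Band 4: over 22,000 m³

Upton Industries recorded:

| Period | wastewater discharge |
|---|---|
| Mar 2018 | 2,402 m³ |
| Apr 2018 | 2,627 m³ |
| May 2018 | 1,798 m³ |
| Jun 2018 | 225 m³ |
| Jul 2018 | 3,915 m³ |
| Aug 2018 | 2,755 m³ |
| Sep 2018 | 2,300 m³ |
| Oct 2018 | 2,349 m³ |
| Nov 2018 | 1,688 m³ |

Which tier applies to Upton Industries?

Band 2

Aggregate wastewater discharge: 2,402 m³ + 2,627 m³ + 1,798 m³ + 225 m³ + 3,915 m³ + 2,755 m³ + 2,300 m³ + 2,349 m³ + 1,688 m³ = 20,059 m³.
18,000 m³ < 20,059 m³ ≤ 21,000 m³, so Band 2 applies.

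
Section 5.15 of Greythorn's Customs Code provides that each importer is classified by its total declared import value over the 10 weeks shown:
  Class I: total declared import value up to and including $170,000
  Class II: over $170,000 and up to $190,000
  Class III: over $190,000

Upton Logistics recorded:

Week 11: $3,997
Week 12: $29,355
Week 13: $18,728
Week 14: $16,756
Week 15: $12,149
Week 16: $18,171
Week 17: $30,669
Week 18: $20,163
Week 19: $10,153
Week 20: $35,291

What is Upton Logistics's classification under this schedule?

Class III

Total declared import value: $3,997 + $29,355 + $18,728 + $16,756 + $12,149 + $18,171 + $30,669 + $20,163 + $10,153 + $35,291 = $195,432.
$195,432 > $190,000, so Class III applies.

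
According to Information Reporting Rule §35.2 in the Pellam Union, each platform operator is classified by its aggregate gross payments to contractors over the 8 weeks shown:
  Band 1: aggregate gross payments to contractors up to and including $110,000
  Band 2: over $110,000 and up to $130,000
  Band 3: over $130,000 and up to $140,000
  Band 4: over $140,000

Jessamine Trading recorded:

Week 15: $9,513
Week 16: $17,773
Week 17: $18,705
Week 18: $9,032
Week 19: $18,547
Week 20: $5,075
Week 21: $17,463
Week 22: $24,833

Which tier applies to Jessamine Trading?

Aggregate gross payments to contractors: $9,513 + $17,773 + $18,705 + $9,032 + $18,547 + $5,075 + $17,463 + $24,833 = $120,941.
$110,000 < $120,941 ≤ $130,000, so Band 2 applies.

Band 2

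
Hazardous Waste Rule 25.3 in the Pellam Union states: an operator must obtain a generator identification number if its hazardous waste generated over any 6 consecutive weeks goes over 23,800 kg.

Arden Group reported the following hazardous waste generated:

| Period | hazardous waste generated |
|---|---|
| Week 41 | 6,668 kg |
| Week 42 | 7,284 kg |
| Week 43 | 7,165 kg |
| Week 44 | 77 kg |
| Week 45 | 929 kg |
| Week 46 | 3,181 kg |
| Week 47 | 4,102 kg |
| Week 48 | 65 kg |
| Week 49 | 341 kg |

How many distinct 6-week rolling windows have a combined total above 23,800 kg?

Week 41–Week 46: 6,668 kg + 7,284 kg + 7,165 kg + 77 kg + 929 kg + 3,181 kg = 25,304 kg (over)
Week 42–Week 47: 7,284 kg + 7,165 kg + 77 kg + 929 kg + 3,181 kg + 4,102 kg = 22,738 kg (under)
Week 43–Week 48: 7,165 kg + 77 kg + 929 kg + 3,181 kg + 4,102 kg + 65 kg = 15,519 kg (under)
Week 44–Week 49: 77 kg + 929 kg + 3,181 kg + 4,102 kg + 65 kg + 341 kg = 8,695 kg (under)
1 window exceeds the threshold.

1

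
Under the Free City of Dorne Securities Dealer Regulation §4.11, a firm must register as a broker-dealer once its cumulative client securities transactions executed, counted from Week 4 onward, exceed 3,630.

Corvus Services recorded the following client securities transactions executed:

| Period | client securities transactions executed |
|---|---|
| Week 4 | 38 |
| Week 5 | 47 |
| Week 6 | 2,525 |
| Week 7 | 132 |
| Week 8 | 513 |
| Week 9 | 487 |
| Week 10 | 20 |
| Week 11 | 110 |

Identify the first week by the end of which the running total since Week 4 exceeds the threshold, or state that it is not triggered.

Through Week 4: 38
Through Week 5: 85
Through Week 6: 2,610
Through Week 7: 2,742
Through Week 8: 3,255
Through Week 9: 3,742 ← exceeds threshold

Week 9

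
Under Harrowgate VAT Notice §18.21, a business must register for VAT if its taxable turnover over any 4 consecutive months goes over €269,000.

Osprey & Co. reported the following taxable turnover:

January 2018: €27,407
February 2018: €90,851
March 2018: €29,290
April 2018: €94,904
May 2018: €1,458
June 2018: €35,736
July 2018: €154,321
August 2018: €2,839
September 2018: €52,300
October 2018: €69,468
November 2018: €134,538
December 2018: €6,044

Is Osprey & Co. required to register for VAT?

Yes

January 2018–April 2018: €27,407 + €90,851 + €29,290 + €94,904 = €242,452 (under)
February 2018–May 2018: €90,851 + €29,290 + €94,904 + €1,458 = €216,503 (under)
March 2018–June 2018: €29,290 + €94,904 + €1,458 + €35,736 = €161,388 (under)
April 2018–July 2018: €94,904 + €1,458 + €35,736 + €154,321 = €286,419 (over)
May 2018–August 2018: €1,458 + €35,736 + €154,321 + €2,839 = €194,354 (under)
June 2018–September 2018: €35,736 + €154,321 + €2,839 + €52,300 = €245,196 (under)
July 2018–October 2018: €154,321 + €2,839 + €52,300 + €69,468 = €278,928 (over)
August 2018–November 2018: €2,839 + €52,300 + €69,468 + €134,538 = €259,145 (under)
September 2018–December 2018: €52,300 + €69,468 + €134,538 + €6,044 = €262,350 (under)
At least one window exceeds €269,000.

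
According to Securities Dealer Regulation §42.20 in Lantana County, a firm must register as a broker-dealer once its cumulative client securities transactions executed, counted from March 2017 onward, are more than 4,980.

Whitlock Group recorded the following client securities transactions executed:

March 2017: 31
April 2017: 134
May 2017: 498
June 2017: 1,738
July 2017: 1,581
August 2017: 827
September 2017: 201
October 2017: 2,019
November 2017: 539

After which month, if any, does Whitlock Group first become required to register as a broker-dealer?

Through March 2017: 31
Through April 2017: 165
Through May 2017: 663
Through June 2017: 2,401
Through July 2017: 3,982
Through August 2017: 4,809
Through September 2017: 5,010 ← exceeds threshold

September 2017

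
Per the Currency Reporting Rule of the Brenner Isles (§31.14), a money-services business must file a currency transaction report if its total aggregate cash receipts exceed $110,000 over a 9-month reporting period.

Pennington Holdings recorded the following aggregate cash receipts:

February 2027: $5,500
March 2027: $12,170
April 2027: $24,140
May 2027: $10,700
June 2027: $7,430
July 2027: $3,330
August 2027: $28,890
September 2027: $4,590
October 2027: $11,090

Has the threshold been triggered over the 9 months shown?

No

Total aggregate cash receipts: $5,500 + $12,170 + $24,140 + $10,700 + $7,430 + $3,330 + $28,890 + $4,590 + $11,090 = $107,840.
$107,840 ≤ $110,000, so the threshold is not exceeded.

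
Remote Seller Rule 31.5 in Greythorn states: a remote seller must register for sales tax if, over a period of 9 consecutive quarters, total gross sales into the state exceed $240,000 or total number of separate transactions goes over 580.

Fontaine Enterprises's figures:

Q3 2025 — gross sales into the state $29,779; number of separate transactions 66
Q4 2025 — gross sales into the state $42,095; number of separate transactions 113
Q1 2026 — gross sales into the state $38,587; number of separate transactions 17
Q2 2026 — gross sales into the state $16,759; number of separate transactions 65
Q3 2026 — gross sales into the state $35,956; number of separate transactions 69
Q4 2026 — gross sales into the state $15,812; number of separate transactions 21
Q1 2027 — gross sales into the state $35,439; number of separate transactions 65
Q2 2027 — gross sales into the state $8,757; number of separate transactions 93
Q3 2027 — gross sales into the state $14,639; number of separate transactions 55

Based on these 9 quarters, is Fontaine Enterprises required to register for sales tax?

Total gross sales into the state: $29,779 + $42,095 + $38,587 + $16,759 + $35,956 + $15,812 + $35,439 + $8,757 + $14,639 = $237,823 (≤ $240,000).
Total number of separate transactions: 66 + 113 + 17 + 65 + 69 + 21 + 65 + 93 + 55 = 564 (≤ 580).
The test is 'or': neither threshold is exceeded.

No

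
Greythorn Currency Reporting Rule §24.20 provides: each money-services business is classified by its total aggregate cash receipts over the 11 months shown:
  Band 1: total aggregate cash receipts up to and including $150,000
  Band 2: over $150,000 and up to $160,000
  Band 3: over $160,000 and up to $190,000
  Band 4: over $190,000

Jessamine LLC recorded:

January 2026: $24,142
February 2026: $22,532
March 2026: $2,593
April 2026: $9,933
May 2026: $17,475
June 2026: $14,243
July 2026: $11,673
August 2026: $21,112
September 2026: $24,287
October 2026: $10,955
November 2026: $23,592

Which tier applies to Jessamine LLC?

Total aggregate cash receipts: $24,142 + $22,532 + $2,593 + $9,933 + $17,475 + $14,243 + $11,673 + $21,112 + $24,287 + $10,955 + $23,592 = $182,537.
$160,000 < $182,537 ≤ $190,000, so Band 3 applies.

Band 3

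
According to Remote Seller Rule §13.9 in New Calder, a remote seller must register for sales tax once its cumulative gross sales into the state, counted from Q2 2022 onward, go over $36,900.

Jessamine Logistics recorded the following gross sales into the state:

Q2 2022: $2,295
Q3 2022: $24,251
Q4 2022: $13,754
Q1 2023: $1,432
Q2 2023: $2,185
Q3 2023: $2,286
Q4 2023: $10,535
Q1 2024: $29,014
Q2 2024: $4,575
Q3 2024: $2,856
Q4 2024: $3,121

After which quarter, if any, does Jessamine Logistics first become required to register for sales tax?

Q4 2022

Through Q2 2022: $2,295
Through Q3 2022: $26,546
Through Q4 2022: $40,300 ← exceeds threshold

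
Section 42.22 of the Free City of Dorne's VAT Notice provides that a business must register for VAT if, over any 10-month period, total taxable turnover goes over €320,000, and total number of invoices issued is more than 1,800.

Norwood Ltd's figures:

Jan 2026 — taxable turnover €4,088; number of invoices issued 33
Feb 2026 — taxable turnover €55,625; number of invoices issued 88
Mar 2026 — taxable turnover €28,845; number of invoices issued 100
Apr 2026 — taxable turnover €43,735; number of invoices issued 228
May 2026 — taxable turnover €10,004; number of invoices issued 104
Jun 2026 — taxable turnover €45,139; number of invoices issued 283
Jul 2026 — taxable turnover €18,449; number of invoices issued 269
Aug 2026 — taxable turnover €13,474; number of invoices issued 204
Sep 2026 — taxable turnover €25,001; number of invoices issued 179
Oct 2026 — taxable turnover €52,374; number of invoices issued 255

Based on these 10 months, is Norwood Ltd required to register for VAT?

Total taxable turnover: €4,088 + €55,625 + €28,845 + €43,735 + €10,004 + €45,139 + €18,449 + €13,474 + €25,001 + €52,374 = €296,734 (≤ €320,000).
Total number of invoices issued: 33 + 88 + 100 + 228 + 104 + 283 + 269 + 204 + 179 + 255 = 1,743 (≤ 1,800).
The test is 'and': the rule requires both, and at least one is not exceeded.

No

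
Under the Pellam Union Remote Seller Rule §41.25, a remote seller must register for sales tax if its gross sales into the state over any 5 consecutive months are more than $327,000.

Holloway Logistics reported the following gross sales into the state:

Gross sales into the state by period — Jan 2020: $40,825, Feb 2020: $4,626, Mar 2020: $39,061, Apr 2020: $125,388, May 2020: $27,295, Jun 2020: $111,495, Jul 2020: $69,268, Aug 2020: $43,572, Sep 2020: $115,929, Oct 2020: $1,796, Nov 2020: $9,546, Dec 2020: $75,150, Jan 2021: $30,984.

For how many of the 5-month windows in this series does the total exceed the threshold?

Jan 2020–May 2020: $40,825 + $4,626 + $39,061 + $125,388 + $27,295 = $237,195 (under)
Feb 2020–Jun 2020: $4,626 + $39,061 + $125,388 + $27,295 + $111,495 = $307,865 (under)
Mar 2020–Jul 2020: $39,061 + $125,388 + $27,295 + $111,495 + $69,268 = $372,507 (over)
Apr 2020–Aug 2020: $125,388 + $27,295 + $111,495 + $69,268 + $43,572 = $377,018 (over)
May 2020–Sep 2020: $27,295 + $111,495 + $69,268 + $43,572 + $115,929 = $367,559 (over)
Jun 2020–Oct 2020: $111,495 + $69,268 + $43,572 + $115,929 + $1,796 = $342,060 (over)
Jul 2020–Nov 2020: $69,268 + $43,572 + $115,929 + $1,796 + $9,546 = $240,111 (under)
Aug 2020–Dec 2020: $43,572 + $115,929 + $1,796 + $9,546 + $75,150 = $245,993 (under)
Sep 2020–Jan 2021: $115,929 + $1,796 + $9,546 + $75,150 + $30,984 = $233,405 (under)
4 windows exceed the threshold.

4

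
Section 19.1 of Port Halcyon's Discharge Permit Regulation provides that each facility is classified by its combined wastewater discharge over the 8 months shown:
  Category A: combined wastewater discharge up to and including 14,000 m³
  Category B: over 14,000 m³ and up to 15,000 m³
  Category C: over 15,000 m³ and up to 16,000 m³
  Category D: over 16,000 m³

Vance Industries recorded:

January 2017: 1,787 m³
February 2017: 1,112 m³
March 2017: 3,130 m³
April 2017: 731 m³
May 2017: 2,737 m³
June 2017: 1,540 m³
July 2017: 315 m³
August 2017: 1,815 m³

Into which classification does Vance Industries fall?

Category A

Combined wastewater discharge: 1,787 m³ + 1,112 m³ + 3,130 m³ + 731 m³ + 2,737 m³ + 1,540 m³ + 315 m³ + 1,815 m³ = 13,167 m³.
13,167 m³ ≤ 14,000 m³, so Category A applies.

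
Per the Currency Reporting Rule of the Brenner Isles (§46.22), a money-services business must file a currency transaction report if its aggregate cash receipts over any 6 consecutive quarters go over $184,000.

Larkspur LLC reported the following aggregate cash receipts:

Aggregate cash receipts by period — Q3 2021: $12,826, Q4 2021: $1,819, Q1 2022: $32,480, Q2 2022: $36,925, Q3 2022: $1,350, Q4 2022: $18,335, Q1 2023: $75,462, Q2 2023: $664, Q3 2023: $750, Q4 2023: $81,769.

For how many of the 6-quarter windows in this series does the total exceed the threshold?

0

Q3 2021–Q4 2022: $12,826 + $1,819 + $32,480 + $36,925 + $1,350 + $18,335 = $103,735 (under)
Q4 2021–Q1 2023: $1,819 + $32,480 + $36,925 + $1,350 + $18,335 + $75,462 = $166,371 (under)
Q1 2022–Q2 2023: $32,480 + $36,925 + $1,350 + $18,335 + $75,462 + $664 = $165,216 (under)
Q2 2022–Q3 2023: $36,925 + $1,350 + $18,335 + $75,462 + $664 + $750 = $133,486 (under)
Q3 2022–Q4 2023: $1,350 + $18,335 + $75,462 + $664 + $750 + $81,769 = $178,330 (under)
0 windows exceed the threshold.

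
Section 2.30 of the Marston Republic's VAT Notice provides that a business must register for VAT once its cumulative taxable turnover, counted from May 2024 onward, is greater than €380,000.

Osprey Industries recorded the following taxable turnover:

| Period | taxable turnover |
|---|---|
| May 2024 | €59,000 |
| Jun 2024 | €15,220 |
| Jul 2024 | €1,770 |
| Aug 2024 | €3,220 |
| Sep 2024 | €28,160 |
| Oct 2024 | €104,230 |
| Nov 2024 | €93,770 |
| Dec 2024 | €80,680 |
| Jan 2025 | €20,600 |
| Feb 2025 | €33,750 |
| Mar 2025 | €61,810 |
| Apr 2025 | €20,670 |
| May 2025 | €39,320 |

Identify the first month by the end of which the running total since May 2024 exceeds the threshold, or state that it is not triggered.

Dec 2024

Through May 2024: €59,000
Through Jun 2024: €74,220
Through Jul 2024: €75,990
Through Aug 2024: €79,210
Through Sep 2024: €107,370
Through Oct 2024: €211,600
Through Nov 2024: €305,370
Through Dec 2024: €386,050 ← exceeds threshold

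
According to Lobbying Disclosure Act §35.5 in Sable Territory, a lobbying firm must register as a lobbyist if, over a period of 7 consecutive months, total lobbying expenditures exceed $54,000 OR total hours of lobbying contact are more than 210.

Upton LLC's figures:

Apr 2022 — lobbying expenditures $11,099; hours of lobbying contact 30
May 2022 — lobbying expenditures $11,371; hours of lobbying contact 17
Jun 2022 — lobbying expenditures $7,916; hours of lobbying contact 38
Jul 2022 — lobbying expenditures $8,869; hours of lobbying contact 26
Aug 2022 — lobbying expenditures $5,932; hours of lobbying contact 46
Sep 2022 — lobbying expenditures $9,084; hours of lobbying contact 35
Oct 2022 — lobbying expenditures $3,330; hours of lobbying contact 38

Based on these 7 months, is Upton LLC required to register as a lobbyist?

Yes

Total lobbying expenditures: $11,099 + $11,371 + $7,916 + $8,869 + $5,932 + $9,084 + $3,330 = $57,601 (> $54,000).
Total hours of lobbying contact: 30 + 17 + 38 + 26 + 46 + 35 + 38 = 230 (> 210).
The test is 'or': at least one threshold is exceeded.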